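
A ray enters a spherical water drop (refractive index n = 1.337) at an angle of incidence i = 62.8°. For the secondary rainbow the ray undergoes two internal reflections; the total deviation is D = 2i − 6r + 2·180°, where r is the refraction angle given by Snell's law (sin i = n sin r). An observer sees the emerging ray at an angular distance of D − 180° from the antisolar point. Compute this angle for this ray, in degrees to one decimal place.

sin r = sin 62.8° / 1.337 = 0.8894/1.337 = 0.6652; r = 41.70°.
D = 2·62.8° − 6·41.70° + 2·180° = 125.60° − 250.20° + 360° = 235.40°.
Angle from antisolar point = D − 180° = 55.40°.

55.4°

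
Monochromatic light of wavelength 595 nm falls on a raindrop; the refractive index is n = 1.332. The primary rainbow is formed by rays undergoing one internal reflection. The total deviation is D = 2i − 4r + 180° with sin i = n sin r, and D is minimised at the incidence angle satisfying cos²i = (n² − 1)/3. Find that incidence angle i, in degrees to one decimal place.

cos²i = (1.332² − 1)/3 = (1.77422 − 1)/3 = 0.25807.
cos i = 0.50801, so i = 59.469°.

59.5°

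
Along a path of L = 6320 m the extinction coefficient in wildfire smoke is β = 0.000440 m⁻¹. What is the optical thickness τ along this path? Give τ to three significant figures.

τ = β·L = 0.000440 × 6320 = 2.7808.

2.78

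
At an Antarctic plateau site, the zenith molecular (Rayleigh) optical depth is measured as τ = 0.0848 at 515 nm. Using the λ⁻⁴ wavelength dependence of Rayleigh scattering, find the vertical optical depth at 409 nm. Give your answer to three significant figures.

τ(409 nm) = τ(515 nm) × (515/409)⁴ = 0.0848 × (1.2592)⁴ = 0.0848 × 2.5138 = 0.2132.

0.213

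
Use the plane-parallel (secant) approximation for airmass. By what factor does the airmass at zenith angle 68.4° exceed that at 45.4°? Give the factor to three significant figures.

1.91

X(68.4°)/X(45.4°) = sec 68.4° / sec 45.4° = cos 45.4° / cos 68.4° = 0.7022/0.3681 = 1.9074.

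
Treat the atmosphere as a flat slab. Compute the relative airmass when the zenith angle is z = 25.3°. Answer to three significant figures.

1.11

X = sec z = 1/cos 25.3° = 1/0.9041 = 1.1061.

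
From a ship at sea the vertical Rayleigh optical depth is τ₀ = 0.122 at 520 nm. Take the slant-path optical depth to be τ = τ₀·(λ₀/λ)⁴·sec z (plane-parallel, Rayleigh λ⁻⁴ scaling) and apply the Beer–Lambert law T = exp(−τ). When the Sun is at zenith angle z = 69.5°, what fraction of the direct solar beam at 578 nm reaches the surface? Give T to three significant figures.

sec 69.5° = 2.8555.
τ = 0.122 × (520/578)⁴ × 2.8555 = 0.122 × 0.6551 × 2.8555 = 0.2282.
T = exp(−0.2282) = 0.7960.

0.796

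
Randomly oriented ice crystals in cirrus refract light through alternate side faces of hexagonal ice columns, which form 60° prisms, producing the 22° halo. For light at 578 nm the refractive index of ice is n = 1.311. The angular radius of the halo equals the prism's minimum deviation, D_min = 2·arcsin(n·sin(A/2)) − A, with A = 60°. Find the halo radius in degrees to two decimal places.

21.92°

n·sin(A/2) = 1.311 × sin 30° = 1.311 × 0.5000 = 0.6555.
D_min = 2·arcsin(0.6555) − 60° = 2 × 40.958° − 60° = 21.915°.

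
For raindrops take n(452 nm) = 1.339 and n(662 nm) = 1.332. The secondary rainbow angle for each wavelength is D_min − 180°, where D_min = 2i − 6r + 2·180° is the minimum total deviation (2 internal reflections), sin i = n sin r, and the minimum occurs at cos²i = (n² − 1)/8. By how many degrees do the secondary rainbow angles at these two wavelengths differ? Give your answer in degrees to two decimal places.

At 452 nm (n = 1.339): cos²i = 0.09912 → i = 71.650°, r = 45.141°, D_min = 232.451°, rainbow angle = 52.451°.
At 662 nm (n = 1.332): cos²i = 0.09678 → i = 71.875°, r = 45.520°, D_min = 230.628°, rainbow angle = 50.628°.
Angular width = |52.451° − 50.628°| = 1.823°.

1.82°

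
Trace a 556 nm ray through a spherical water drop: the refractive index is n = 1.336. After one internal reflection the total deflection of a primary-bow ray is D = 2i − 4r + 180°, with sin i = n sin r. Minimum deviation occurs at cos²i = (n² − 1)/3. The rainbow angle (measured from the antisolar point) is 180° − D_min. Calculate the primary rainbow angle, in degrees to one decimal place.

41.6°

cos²i = (1.78490 − 1)/3 = 0.26163; i = arccos(0.51150) = 59.236°.
sin r = sin 59.236°/1.336 = 0.64318; r = 40.029°.
D_min = 2·59.236° − 4·40.029° + 180° = 138.356°.
Rainbow angle = 180° − D_min = 41.644°.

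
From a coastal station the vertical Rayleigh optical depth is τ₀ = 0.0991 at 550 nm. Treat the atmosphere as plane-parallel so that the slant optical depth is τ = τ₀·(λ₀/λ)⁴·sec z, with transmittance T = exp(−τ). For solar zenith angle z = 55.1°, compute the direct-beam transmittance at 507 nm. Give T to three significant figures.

0.787

sec 55.1° = 1.7478.
τ = 0.0991 × (550/507)⁴ × 1.7478 = 0.0991 × 1.3849 × 1.7478 = 0.2399.
T = exp(−0.2399) = 0.7867.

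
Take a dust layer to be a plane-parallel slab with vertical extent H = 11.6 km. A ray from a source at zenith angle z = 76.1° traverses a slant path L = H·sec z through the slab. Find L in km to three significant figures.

sec z = 1/cos 76.1° = 4.1627.
L = 11.6 × 4.1627 = 48.287 km.

48.3 km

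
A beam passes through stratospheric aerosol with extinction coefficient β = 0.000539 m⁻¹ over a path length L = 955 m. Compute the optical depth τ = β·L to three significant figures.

τ = β·L = 0.000539 × 955 = 0.5147.

0.515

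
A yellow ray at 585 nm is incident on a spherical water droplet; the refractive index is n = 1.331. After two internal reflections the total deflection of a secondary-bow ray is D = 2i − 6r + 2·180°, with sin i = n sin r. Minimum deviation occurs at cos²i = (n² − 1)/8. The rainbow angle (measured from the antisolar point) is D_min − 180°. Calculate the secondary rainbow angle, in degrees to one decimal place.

cos²i = (1.77156 − 1)/8 = 0.09645; i = arccos(0.31056) = 71.907°.
sin r = sin 71.907°/1.331 = 0.71417; r = 45.575°.
D_min = 2·71.907° − 6·45.575° + 360° = 230.365°.
Rainbow angle = D_min − 180° = 50.365°.

50.4°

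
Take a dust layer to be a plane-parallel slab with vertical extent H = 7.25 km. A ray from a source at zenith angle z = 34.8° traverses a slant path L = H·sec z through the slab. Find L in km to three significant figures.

sec z = 1/cos 34.8° = 1.2178.
L = 7.25 × 1.2178 = 8.829 km.

8.83 km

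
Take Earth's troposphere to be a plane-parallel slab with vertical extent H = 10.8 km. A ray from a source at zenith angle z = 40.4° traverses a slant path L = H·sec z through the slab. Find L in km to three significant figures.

14.2 km

sec z = 1/cos 40.4° = 1.3131.
L = 10.8 × 1.3131 = 14.182 km.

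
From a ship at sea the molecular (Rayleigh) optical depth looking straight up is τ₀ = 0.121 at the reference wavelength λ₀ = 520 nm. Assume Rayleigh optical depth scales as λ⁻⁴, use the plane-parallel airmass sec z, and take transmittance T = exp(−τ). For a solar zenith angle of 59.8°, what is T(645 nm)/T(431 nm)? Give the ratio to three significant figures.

1.50

Airmass: sec 59.8° = 1.9880.
τ(645 nm) = 0.121 × (520/645)⁴ × 1.9880 = 0.121 × 0.4224 × 1.9880 = 0.1016.
τ(431 nm) = 0.121 × (520/431)⁴ × 1.9880 = 0.121 × 2.1189 × 1.9880 = 0.5097.
T(645)/T(431) = exp(τ_B − τ_A) = exp(0.4081) = 1.5039.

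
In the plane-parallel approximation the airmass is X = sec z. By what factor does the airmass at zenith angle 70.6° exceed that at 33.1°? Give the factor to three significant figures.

2.52

X(70.6°)/X(33.1°) = sec 70.6° / sec 33.1° = cos 33.1° / cos 70.6° = 0.8377/0.3322 = 2.5220.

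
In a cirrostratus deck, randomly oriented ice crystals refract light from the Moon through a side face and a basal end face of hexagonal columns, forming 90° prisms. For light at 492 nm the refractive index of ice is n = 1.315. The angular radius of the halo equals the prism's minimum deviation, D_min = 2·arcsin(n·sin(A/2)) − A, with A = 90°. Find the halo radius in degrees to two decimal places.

46.82°

n·sin(A/2) = 1.315 × sin 45° = 1.315 × 0.7071 = 0.9298.
D_min = 2·arcsin(0.9298) − 90° = 2 × 68.411° − 90° = 46.821°.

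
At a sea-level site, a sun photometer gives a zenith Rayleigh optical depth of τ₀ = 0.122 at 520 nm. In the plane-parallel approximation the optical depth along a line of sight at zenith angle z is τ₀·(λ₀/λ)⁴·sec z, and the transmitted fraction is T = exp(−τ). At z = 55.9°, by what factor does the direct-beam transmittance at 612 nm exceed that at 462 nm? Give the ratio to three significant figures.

1.27

Airmass: sec 55.9° = 1.7837.
τ(612 nm) = 0.122 × (520/612)⁴ × 1.7837 = 0.122 × 0.5212 × 1.7837 = 0.1134.
τ(462 nm) = 0.122 × (520/462)⁴ × 1.7837 = 0.122 × 1.6049 × 1.7837 = 0.3492.
T(612)/T(462) = exp(τ_B − τ_A) = exp(0.2358) = 1.2659.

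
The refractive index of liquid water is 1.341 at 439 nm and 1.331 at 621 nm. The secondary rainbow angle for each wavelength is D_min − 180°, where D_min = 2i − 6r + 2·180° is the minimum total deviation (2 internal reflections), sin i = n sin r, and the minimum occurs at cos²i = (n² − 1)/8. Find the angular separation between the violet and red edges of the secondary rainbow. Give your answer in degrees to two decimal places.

At 439 nm (n = 1.341): cos²i = 0.09979 → i = 71.586°, r = 45.034°, D_min = 232.966°, rainbow angle = 52.966°.
At 621 nm (n = 1.331): cos²i = 0.09645 → i = 71.907°, r = 45.575°, D_min = 230.365°, rainbow angle = 50.365°.
Angular width = |52.966° − 50.365°| = 2.601°.

2.60°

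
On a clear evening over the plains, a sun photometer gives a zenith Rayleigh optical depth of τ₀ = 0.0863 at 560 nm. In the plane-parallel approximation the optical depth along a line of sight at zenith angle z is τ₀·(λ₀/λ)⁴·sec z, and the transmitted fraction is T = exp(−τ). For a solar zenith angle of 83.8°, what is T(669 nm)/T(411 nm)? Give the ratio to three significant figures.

Airmass: sec 83.8° = 9.2593.
τ(669 nm) = 0.0863 × (560/669)⁴ × 9.2593 = 0.0863 × 0.4910 × 9.2593 = 0.3923.
τ(411 nm) = 0.0863 × (560/411)⁴ × 9.2593 = 0.0863 × 3.4466 × 9.2593 = 2.7541.
T(669)/T(411) = exp(τ_B − τ_A) = exp(2.3617) = 10.6095.

10.6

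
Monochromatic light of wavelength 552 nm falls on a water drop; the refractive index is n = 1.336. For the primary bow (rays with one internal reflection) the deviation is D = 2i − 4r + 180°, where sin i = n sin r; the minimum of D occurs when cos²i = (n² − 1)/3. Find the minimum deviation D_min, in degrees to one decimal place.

138.4°

cos²i = (1.78490 − 1)/3 = 0.26163; i = arccos(0.51150) = 59.236°.
sin r = sin 59.236°/1.336 = 0.64318; r = 40.029°.
D_min = 2·59.236° − 4·40.029° + 180° = 138.356°.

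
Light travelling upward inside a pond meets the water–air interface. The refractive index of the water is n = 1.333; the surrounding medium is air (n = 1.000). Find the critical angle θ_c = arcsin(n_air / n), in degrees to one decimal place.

sin θ_c = n_air / n = 1.000 / 1.333 = 0.7502.
θ_c = arcsin(0.7502) = 48.61°.

48.6°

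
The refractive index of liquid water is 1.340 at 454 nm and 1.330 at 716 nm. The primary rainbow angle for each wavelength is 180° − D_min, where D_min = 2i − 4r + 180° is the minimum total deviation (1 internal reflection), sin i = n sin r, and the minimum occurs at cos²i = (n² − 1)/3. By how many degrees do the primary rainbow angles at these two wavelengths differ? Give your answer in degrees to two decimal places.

At 454 nm (n = 1.340): cos²i = 0.26520 → i = 59.004°, r = 39.770°, D_min = 138.929°, rainbow angle = 41.071°.
At 716 nm (n = 1.330): cos²i = 0.25630 → i = 59.585°, r = 40.422°, D_min = 137.484°, rainbow angle = 42.516°.
Angular width = |41.071° − 42.516°| = 1.445°.

1.45°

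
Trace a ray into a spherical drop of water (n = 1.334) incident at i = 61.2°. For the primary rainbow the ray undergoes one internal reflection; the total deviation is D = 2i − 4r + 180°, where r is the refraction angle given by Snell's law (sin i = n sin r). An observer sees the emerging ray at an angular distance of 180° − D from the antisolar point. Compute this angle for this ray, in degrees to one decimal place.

41.9°

sin r = sin 61.2° / 1.334 = 0.8763/1.334 = 0.6569; r = 41.06°.
D = 2·61.2° − 4·41.06° + 180° = 122.40° − 164.26° + 180° = 138.14°.
Angle from antisolar point = 180° − D = 41.86°.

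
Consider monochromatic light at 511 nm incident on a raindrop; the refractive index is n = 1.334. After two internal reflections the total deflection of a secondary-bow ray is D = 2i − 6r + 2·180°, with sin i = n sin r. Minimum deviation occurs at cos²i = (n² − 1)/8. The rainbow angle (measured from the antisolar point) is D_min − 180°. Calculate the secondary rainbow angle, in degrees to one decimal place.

51.2°

cos²i = (1.77956 − 1)/8 = 0.09744; i = arccos(0.31216) = 71.810°.
sin r = sin 71.810°/1.334 = 0.71217; r = 45.411°.
D_min = 2·71.810° − 6·45.411° + 360° = 231.153°.
Rainbow angle = D_min − 180° = 51.153°.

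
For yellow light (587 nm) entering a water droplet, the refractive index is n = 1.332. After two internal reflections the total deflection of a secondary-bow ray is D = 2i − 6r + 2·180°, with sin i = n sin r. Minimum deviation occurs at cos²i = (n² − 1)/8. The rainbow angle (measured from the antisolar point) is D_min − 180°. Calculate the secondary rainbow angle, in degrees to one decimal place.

50.6°

cos²i = (1.77422 − 1)/8 = 0.09678; i = arccos(0.31109) = 71.875°.
sin r = sin 71.875°/1.332 = 0.71350; r = 45.520°.
D_min = 2·71.875° − 6·45.520° + 360° = 230.628°.
Rainbow angle = D_min − 180° = 50.628°.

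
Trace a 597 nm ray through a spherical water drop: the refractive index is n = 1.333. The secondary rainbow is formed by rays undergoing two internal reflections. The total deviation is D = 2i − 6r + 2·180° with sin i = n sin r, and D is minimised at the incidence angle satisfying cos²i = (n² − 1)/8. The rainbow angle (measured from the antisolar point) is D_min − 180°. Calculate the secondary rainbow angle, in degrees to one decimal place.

cos²i = (1.77689 − 1)/8 = 0.09711; i = arccos(0.31163) = 71.843°.
sin r = sin 71.843°/1.333 = 0.71283; r = 45.466°.
D_min = 2·71.843° − 6·45.466° + 360° = 230.891°.
Rainbow angle = D_min − 180° = 50.891°.

50.9°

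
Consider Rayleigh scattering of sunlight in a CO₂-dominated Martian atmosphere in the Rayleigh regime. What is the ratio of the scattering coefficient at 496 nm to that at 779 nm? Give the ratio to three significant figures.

Rayleigh scattering ∝ λ⁻⁴, so the ratio of coefficients is the inverse fourth power of the wavelength ratio.
σ(496)/σ(779) = (779/496)⁴ = (1.5706)⁴ = 6.084.

6.08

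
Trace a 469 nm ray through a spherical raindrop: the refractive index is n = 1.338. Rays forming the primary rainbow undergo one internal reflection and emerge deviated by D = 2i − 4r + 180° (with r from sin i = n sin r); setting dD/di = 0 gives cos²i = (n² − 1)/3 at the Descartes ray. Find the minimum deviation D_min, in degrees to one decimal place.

cos²i = (1.79024 − 1)/3 = 0.26341; i = arccos(0.51324) = 59.120°.
sin r = sin 59.120°/1.338 = 0.64144; r = 39.899°.
D_min = 2·59.120° − 4·39.899° + 180° = 138.643°.

138.6°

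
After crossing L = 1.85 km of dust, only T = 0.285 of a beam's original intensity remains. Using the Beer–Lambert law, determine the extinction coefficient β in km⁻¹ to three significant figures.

0.679 km⁻¹

Beer–Lambert: T = exp(−βL) ⇒ β = −ln(T)/L = −ln(0.285)/1.85 = 1.2553/1.85 = 0.6785 km⁻¹.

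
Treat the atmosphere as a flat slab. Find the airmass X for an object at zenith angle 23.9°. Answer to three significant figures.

1.09

X = sec z = 1/cos 23.9° = 1/0.9143 = 1.0938.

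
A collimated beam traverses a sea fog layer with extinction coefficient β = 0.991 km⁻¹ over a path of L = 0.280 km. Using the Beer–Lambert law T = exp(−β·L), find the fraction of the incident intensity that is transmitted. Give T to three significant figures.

0.758

τ = β·L = 0.991 × 0.280 = 0.2775.
T = exp(−0.2775) = 0.7577.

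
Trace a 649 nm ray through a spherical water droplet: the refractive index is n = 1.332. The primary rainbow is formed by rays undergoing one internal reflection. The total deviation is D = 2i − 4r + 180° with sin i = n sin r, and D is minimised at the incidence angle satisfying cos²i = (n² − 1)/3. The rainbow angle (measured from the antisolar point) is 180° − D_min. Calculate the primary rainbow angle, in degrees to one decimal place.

cos²i = (1.77422 − 1)/3 = 0.25807; i = arccos(0.50801) = 59.469°.
sin r = sin 59.469°/1.332 = 0.64666; r = 40.290°.
D_min = 2·59.469° − 4·40.290° + 180° = 137.776°.
Rainbow angle = 180° − D_min = 42.224°.

42.2°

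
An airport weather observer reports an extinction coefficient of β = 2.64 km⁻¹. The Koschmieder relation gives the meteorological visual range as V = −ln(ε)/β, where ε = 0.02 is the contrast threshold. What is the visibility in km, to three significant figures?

V = −ln(0.02) / 2.64 = 3.912 / 2.64 = 1.4818 km.

1.48 km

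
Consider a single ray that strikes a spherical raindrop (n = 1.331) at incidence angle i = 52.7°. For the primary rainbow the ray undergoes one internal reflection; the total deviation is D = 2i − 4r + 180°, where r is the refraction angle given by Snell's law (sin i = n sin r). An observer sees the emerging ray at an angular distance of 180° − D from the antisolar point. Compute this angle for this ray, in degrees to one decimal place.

41.4°

sin r = sin 52.7° / 1.331 = 0.7955/1.331 = 0.5977; r = 36.70°.
D = 2·52.7° − 4·36.70° + 180° = 105.40° − 146.81° + 180° = 138.59°.
Angle from antisolar point = 180° − D = 41.41°.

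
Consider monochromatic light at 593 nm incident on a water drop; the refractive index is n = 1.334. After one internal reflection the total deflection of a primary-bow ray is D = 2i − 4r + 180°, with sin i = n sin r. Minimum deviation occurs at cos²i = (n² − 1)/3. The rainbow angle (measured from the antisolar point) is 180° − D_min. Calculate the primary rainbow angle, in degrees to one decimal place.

41.9°

cos²i = (1.77956 − 1)/3 = 0.25985; i = arccos(0.50976) = 59.352°.
sin r = sin 59.352°/1.334 = 0.64492; r = 40.159°.
D_min = 2·59.352° − 4·40.159° + 180° = 138.067°.
Rainbow angle = 180° − D_min = 41.933°.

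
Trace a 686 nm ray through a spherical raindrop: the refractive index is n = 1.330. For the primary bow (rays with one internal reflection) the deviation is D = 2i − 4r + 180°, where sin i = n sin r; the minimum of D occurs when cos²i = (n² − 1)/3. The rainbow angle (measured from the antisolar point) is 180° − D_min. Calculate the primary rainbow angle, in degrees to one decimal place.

cos²i = (1.76890 − 1)/3 = 0.25630; i = arccos(0.50626) = 59.585°.
sin r = sin 59.585°/1.330 = 0.64841; r = 40.422°.
D_min = 2·59.585° − 4·40.422° + 180° = 137.484°.
Rainbow angle = 180° − D_min = 42.516°.

42.5°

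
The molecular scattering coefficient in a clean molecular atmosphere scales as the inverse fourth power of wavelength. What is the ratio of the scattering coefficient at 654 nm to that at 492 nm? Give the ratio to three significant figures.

Rayleigh scattering ∝ λ⁻⁴, so the ratio of coefficients is the inverse fourth power of the wavelength ratio.
σ(654)/σ(492) = (492/654)⁴ = (0.7523)⁴ = 0.3203.

0.320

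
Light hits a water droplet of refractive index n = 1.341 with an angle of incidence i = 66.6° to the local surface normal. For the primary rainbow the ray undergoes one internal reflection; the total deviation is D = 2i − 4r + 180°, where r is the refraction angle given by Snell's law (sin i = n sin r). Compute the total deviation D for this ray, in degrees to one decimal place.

sin r = sin 66.6° / 1.341 = 0.9178/1.341 = 0.6844; r = 43.19°.
D = 2·66.6° − 4·43.19° + 180° = 133.20° − 172.75° + 180° = 140.45°.

140.5°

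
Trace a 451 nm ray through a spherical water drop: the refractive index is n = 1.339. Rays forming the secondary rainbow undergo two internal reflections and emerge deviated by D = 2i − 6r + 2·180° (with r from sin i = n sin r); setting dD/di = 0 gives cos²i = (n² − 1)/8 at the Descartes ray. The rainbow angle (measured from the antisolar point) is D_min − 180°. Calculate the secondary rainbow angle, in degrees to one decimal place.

52.5°

cos²i = (1.79292 − 1)/8 = 0.09912; i = arccos(0.31483) = 71.650°.
sin r = sin 71.650°/1.339 = 0.70885; r = 45.141°.
D_min = 2·71.650° − 6·45.141° + 360° = 232.451°.
Rainbow angle = D_min − 180° = 52.451°.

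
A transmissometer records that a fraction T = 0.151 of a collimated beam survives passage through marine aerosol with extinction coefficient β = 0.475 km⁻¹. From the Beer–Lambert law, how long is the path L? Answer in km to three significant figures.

3.98 km

Beer–Lambert: T = exp(−βL) ⇒ L = −ln(T)/β = −ln(0.151)/0.475 = 1.8905/0.475 = 3.98 km.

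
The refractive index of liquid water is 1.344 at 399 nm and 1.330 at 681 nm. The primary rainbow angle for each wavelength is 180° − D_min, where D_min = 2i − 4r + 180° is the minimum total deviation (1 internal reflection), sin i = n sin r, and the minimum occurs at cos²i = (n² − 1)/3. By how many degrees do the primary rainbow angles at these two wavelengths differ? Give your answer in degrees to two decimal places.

At 399 nm (n = 1.344): cos²i = 0.26878 → i = 58.772°, r = 39.512°, D_min = 139.495°, rainbow angle = 40.505°.
At 681 nm (n = 1.330): cos²i = 0.25630 → i = 59.585°, r = 40.422°, D_min = 137.484°, rainbow angle = 42.516°.
Angular width = |40.505° − 42.516°| = 2.011°.

2.01°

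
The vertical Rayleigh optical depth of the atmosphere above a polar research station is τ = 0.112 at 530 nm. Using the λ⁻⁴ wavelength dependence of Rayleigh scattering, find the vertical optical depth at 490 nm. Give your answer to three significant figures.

τ(490 nm) = τ(530 nm) × (530/490)⁴ = 0.112 × (1.0816)⁴ = 0.112 × 1.3687 = 0.1533.

0.153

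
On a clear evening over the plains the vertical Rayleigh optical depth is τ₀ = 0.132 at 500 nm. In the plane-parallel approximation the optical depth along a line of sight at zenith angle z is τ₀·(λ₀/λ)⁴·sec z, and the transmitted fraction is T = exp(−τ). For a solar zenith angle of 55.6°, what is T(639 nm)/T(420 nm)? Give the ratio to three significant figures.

1.46

Airmass: sec 55.6° = 1.7700.
τ(639 nm) = 0.132 × (500/639)⁴ × 1.7700 = 0.132 × 0.3749 × 1.7700 = 0.0876.
τ(420 nm) = 0.132 × (500/420)⁴ × 1.7700 = 0.132 × 2.0086 × 1.7700 = 0.4693.
T(639)/T(420) = exp(τ_B − τ_A) = exp(0.3817) = 1.4648.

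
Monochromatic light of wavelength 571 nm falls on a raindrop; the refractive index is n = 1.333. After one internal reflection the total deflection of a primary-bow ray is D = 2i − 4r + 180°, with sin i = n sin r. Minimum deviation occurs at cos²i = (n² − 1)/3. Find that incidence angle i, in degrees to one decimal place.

cos²i = (1.333² − 1)/3 = (1.77689 − 1)/3 = 0.25896.
cos i = 0.50888, so i = 59.410°.

59.4°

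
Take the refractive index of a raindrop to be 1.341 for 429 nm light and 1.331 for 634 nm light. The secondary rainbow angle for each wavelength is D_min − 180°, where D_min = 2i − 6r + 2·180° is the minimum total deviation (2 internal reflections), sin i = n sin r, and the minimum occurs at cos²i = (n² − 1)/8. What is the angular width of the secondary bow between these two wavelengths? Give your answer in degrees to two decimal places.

At 429 nm (n = 1.341): cos²i = 0.09979 → i = 71.586°, r = 45.034°, D_min = 232.966°, rainbow angle = 52.966°.
At 634 nm (n = 1.331): cos²i = 0.09645 → i = 71.907°, r = 45.575°, D_min = 230.365°, rainbow angle = 50.365°.
Angular width = |52.966° − 50.365°| = 2.601°.

2.60°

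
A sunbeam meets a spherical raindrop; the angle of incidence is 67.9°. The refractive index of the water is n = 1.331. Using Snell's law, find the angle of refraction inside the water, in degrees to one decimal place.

Snell: sin θ_r = sin θ_i / n = sin 67.9° / 1.331 = 0.9265 / 1.331 = 0.6961.
θ_r = arcsin(0.6961) = 44.12°.

44.1°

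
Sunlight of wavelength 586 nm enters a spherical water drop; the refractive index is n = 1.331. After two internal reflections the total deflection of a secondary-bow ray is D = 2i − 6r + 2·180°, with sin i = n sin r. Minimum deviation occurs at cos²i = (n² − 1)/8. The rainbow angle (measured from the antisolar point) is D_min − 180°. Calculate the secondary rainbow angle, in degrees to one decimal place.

50.4°

cos²i = (1.77156 − 1)/8 = 0.09645; i = arccos(0.31056) = 71.907°.
sin r = sin 71.907°/1.331 = 0.71417; r = 45.575°.
D_min = 2·71.907° − 6·45.575° + 360° = 230.365°.
Rainbow angle = D_min − 180° = 50.365°.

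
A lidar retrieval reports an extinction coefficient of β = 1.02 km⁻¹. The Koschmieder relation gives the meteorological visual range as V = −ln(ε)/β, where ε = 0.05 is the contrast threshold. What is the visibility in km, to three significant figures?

V = −ln(0.05) / 1.02 = 2.996 / 1.02 = 2.9370 km.

2.94 km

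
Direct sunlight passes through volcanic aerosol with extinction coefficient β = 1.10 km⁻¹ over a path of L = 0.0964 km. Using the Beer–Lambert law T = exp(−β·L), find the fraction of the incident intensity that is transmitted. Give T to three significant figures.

τ = β·L = 1.10 × 0.0964 = 0.1060.
T = exp(−0.1060) = 0.8994.

0.899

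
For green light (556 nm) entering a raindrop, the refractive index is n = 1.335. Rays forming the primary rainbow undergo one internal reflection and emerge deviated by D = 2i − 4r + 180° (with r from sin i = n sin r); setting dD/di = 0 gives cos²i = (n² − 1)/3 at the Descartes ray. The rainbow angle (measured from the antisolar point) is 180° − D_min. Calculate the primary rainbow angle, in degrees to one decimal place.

cos²i = (1.78222 − 1)/3 = 0.26074; i = arccos(0.51063) = 59.294°.
sin r = sin 59.294°/1.335 = 0.64405; r = 40.094°.
D_min = 2·59.294° − 4·40.094° + 180° = 138.212°.
Rainbow angle = 180° − D_min = 41.788°.

41.8°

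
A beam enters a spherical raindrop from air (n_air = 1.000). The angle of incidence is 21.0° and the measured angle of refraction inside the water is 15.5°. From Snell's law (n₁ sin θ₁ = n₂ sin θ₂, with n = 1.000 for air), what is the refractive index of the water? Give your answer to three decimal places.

1.341

n = sin θ_i / sin θ_r = sin 21.0° / sin 15.5° = 0.3584 / 0.2672 = 1.3410.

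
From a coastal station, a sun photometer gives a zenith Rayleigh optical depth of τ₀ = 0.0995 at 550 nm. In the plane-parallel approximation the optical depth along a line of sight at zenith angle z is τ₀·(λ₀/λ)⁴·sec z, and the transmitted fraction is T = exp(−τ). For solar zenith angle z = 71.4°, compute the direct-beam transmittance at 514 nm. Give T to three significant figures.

sec 71.4° = 3.1352.
τ = 0.0995 × (550/514)⁴ × 3.1352 = 0.0995 × 1.3110 × 3.1352 = 0.4090.
T = exp(−0.4090) = 0.6643.

0.664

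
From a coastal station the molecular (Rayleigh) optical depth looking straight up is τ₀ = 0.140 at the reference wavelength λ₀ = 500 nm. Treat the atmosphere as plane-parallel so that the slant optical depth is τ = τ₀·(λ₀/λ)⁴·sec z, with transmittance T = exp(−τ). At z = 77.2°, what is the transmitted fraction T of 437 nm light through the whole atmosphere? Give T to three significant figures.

sec 77.2° = 4.5137.
τ = 0.140 × (500/437)⁴ × 4.5137 = 0.140 × 1.7138 × 4.5137 = 1.0830.
T = exp(−1.0830) = 0.3386.

0.339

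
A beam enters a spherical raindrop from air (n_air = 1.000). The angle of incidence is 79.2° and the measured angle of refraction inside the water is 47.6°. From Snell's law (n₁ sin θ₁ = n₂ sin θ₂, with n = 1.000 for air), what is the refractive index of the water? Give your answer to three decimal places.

n = sin θ_i / sin θ_r = sin 79.2° / sin 47.6° = 0.9823 / 0.7385 = 1.3302.

1.330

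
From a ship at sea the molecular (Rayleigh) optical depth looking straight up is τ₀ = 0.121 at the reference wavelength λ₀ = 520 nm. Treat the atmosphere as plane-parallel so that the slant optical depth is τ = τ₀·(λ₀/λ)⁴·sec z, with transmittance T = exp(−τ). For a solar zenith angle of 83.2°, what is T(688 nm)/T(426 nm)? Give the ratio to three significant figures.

6.93

Airmass: sec 83.2° = 8.4457.
τ(688 nm) = 0.121 × (520/688)⁴ × 8.4457 = 0.121 × 0.3263 × 8.4457 = 0.3335.
τ(426 nm) = 0.121 × (520/426)⁴ × 8.4457 = 0.121 × 2.2201 × 8.4457 = 2.2688.
T(688)/T(426) = exp(τ_B − τ_A) = exp(1.9353) = 6.9261.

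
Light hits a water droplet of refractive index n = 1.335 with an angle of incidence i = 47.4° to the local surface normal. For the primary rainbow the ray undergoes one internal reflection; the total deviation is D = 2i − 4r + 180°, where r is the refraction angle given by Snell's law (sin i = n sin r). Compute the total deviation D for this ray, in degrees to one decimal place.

sin r = sin 47.4° / 1.335 = 0.7361/1.335 = 0.5514; r = 33.46°.
D = 2·47.4° − 4·33.46° + 180° = 94.80° − 133.85° + 180° = 140.95°.

141.0°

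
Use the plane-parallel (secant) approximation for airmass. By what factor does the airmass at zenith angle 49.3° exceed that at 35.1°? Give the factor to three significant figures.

X(49.3°)/X(35.1°) = sec 49.3° / sec 35.1° = cos 35.1° / cos 49.3° = 0.8181/0.6521 = 1.2546.

1.25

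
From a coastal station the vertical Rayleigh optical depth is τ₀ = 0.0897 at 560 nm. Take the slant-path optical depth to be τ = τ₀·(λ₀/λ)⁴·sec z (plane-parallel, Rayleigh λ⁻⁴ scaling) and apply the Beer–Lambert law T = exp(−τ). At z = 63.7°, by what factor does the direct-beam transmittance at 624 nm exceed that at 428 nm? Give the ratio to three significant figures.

1.59

Airmass: sec 63.7° = 2.2570.
τ(624 nm) = 0.0897 × (560/624)⁴ × 2.2570 = 0.0897 × 0.6487 × 2.2570 = 0.1313.
τ(428 nm) = 0.0897 × (560/428)⁴ × 2.2570 = 0.0897 × 2.9307 × 2.2570 = 0.5933.
T(624)/T(428) = exp(τ_B − τ_A) = exp(0.4620) = 1.5873.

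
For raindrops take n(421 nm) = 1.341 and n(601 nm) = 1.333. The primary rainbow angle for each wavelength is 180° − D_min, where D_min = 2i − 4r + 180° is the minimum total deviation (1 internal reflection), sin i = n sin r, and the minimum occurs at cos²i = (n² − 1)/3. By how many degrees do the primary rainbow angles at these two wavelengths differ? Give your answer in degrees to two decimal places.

At 421 nm (n = 1.341): cos²i = 0.26609 → i = 58.946°, r = 39.705°, D_min = 139.071°, rainbow angle = 40.929°.
At 601 nm (n = 1.333): cos²i = 0.25896 → i = 59.410°, r = 40.225°, D_min = 137.922°, rainbow angle = 42.078°.
Angular width = |40.929° − 42.078°| = 1.149°.

1.15°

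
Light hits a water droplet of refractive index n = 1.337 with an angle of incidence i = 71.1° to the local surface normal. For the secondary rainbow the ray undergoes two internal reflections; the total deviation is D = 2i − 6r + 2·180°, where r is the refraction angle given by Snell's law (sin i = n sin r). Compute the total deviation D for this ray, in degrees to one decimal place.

232.0°

sin r = sin 71.1° / 1.337 = 0.9461/1.337 = 0.7076; r = 45.04°.
D = 2·71.1° − 6·45.04° + 2·180° = 142.20° − 270.25° + 360° = 231.95°.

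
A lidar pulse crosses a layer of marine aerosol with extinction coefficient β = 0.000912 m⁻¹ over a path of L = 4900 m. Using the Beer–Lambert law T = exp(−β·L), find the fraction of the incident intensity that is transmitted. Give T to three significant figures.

τ = β·L = 0.000912 × 4900 = 4.4688.
T = exp(−4.4688) = 0.0115.

0.0115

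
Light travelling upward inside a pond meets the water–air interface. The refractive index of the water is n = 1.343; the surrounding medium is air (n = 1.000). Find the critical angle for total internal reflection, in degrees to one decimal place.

48.1°

sin θ_c = n_air / n = 1.000 / 1.343 = 0.7446.
θ_c = arcsin(0.7446) = 48.12°.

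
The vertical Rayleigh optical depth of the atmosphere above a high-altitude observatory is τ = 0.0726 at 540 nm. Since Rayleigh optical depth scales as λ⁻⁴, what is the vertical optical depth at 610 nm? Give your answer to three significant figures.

τ(610 nm) = τ(540 nm) × (540/610)⁴ = 0.0726 × (0.8852)⁴ = 0.0726 × 0.6141 = 0.0446.

0.0446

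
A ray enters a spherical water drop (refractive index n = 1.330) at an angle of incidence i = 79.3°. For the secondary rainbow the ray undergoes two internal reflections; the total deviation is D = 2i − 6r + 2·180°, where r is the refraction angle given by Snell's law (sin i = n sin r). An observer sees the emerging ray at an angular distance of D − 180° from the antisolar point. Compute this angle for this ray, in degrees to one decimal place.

52.8°

sin r = sin 79.3° / 1.330 = 0.9826/1.330 = 0.7388; r = 47.63°.
D = 2·79.3° − 6·47.63° + 2·180° = 158.60° − 285.78° + 360° = 232.82°.
Angle from antisolar point = D − 180° = 52.82°.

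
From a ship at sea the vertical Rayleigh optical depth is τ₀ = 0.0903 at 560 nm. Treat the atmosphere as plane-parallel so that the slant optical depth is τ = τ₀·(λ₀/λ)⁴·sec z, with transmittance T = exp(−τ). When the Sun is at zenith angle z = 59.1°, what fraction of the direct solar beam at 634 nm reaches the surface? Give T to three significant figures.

sec 59.1° = 1.9473.
τ = 0.0903 × (560/634)⁴ × 1.9473 = 0.0903 × 0.6087 × 1.9473 = 0.1070.
T = exp(−0.1070) = 0.8985.

0.898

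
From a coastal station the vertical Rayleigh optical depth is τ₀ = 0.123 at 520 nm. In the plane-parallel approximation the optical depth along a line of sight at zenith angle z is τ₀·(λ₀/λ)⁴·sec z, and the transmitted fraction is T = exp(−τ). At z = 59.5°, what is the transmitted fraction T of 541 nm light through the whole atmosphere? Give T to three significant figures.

0.813

sec 59.5° = 1.9703.
τ = 0.123 × (520/541)⁴ × 1.9703 = 0.123 × 0.8535 × 1.9703 = 0.2069.
T = exp(−0.2069) = 0.8131.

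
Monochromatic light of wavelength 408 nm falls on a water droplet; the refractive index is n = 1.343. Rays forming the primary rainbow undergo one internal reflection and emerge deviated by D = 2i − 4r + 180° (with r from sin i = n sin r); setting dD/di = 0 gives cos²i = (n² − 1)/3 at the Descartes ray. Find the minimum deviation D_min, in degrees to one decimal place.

cos²i = (1.80365 − 1)/3 = 0.26788; i = arccos(0.51757) = 58.830°.
sin r = sin 58.830°/1.343 = 0.63711; r = 39.577°.
D_min = 2·58.830° − 4·39.577° + 180° = 139.354°.

139.4°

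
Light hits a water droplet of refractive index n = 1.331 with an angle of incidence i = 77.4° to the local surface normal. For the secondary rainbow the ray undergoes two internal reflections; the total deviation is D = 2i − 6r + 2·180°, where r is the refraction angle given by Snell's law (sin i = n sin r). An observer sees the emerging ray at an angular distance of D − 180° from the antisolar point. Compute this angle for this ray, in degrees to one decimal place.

51.9°

sin r = sin 77.4° / 1.331 = 0.9759/1.331 = 0.7332; r = 47.16°.
D = 2·77.4° − 6·47.16° + 2·180° = 154.80° − 282.94° + 360° = 231.86°.
Angle from antisolar point = D − 180° = 51.86°.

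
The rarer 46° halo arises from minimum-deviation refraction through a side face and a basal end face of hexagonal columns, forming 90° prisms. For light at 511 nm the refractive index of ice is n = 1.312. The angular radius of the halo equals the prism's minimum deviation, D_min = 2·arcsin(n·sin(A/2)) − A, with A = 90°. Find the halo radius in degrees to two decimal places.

n·sin(A/2) = 1.312 × sin 45° = 1.312 × 0.7071 = 0.9277.
D_min = 2·arcsin(0.9277) − 90° = 2 × 68.083° − 90° = 46.166°.

46.17°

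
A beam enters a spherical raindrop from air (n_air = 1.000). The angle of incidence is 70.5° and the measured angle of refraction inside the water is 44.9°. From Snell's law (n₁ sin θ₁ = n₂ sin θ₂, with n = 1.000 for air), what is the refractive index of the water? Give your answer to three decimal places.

n = sin θ_i / sin θ_r = sin 70.5° / sin 44.9° = 0.9426 / 0.7059 = 1.3354.

1.335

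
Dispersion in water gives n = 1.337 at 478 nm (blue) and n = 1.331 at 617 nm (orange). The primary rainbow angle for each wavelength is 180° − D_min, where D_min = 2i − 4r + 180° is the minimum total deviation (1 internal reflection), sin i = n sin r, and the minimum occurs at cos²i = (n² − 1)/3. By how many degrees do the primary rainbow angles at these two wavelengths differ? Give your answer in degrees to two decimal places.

At 478 nm (n = 1.337): cos²i = 0.26252 → i = 59.178°, r = 39.964°, D_min = 138.500°, rainbow angle = 41.500°.
At 617 nm (n = 1.331): cos²i = 0.25719 → i = 59.527°, r = 40.356°, D_min = 137.630°, rainbow angle = 42.370°.
Angular width = |41.500° − 42.370°| = 0.870°.

0.87°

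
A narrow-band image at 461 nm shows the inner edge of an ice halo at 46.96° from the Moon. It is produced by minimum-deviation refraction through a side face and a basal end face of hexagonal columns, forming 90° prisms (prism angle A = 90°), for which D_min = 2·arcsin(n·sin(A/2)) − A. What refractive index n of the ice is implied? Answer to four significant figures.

Rearranging: n = sin((D_min + A)/2) / sin(A/2).
(D_min + A)/2 = (46.96° + 90°)/2 = 68.480°.
n = sin 68.480° / sin 45° = 0.9303 / 0.7071 = 1.3156.

1.316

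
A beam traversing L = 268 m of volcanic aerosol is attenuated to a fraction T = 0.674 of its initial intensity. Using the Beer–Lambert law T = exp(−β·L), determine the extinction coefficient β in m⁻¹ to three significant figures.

0.00147 m⁻¹

Beer–Lambert: T = exp(−βL) ⇒ β = −ln(T)/L = −ln(0.674)/268 = 0.3945/268 = 0.001472 m⁻¹.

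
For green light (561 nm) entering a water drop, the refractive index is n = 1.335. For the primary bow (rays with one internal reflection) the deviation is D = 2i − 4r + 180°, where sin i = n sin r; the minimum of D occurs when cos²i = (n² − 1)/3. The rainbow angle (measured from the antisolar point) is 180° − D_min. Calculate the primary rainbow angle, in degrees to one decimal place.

41.8°

cos²i = (1.78222 − 1)/3 = 0.26074; i = arccos(0.51063) = 59.294°.
sin r = sin 59.294°/1.335 = 0.64405; r = 40.094°.
D_min = 2·59.294° − 4·40.094° + 180° = 138.212°.
Rainbow angle = 180° − D_min = 41.788°.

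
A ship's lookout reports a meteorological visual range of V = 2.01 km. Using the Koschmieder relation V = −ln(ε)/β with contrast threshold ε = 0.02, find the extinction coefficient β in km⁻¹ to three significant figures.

β = −ln(0.02) / V = 3.912 / 2.01 = 1.9463 km⁻¹.

1.95 km⁻¹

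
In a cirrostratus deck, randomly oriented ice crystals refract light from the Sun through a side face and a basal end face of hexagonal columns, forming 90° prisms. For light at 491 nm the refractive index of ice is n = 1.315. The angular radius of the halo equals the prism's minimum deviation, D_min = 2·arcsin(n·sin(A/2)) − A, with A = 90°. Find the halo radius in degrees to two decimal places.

46.82°

n·sin(A/2) = 1.315 × sin 45° = 1.315 × 0.7071 = 0.9298.
D_min = 2·arcsin(0.9298) − 90° = 2 × 68.411° − 90° = 46.821°.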